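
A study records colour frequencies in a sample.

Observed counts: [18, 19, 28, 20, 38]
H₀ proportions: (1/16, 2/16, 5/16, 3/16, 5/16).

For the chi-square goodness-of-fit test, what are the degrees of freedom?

df = k − 1 = 5 − 1 = 4

degrees of freedom = 4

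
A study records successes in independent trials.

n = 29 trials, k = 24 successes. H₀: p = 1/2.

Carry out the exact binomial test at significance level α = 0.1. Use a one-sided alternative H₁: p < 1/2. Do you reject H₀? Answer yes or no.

reject H₀: no

Exact binomial: n=29, k=24, p₀=1/2=0.5000
P(X≤24) from Σ C(n,i)·p₀^i·(1−p₀)^(n−i)
p-value (one-sided, H₁ less) = 0.99995
At α=0.1: p ≥ α → fail to reject H₀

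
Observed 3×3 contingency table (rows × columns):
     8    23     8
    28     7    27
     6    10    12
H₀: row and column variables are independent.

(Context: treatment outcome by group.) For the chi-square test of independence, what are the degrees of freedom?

degrees of freedom = 4

df = (r−1)(c−1) = (3−1)·(3−1) = 4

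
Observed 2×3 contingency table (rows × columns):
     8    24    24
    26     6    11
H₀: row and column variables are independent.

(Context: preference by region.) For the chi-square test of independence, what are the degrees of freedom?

df = (r−1)(c−1) = (2−1)·(3−1) = 2

degrees of freedom = 2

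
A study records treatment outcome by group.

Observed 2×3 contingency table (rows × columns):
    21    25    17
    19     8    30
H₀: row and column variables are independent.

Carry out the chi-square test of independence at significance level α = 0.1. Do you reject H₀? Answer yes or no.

Row totals [63, 57], col totals [40, 33, 47], n=120
χ² = (21−21.00)²/21.00 + (25−17.32)²/17.32 + (17−24.68)²/24.68 + (19−19.00)²/19.00 + (8−15.68)²/15.68 + (30−22.32)²/22.32 = 12.1838
df = 2
p-value (upper-tail) = 0.00226
At α=0.1: p < α → reject H₀

reject H₀: yes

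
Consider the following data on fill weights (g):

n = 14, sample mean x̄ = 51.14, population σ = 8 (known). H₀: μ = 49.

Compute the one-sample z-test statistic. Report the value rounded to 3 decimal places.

test statistic = 1.001

SE = σ/√n = 8/√14 = 2.1381
z = (x̄−μ₀)/SE = (51.14−49)/2.1381 = 1.0009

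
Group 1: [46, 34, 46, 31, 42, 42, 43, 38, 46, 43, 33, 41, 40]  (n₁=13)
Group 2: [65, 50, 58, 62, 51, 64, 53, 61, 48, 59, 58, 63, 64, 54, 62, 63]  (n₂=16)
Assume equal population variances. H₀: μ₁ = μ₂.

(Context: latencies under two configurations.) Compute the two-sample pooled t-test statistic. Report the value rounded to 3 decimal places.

x̄₁=40.385, s₁=5.026, n₁=13
x̄₂=58.438, s₂=5.561, n₂=16
s_p² = [12·5.026² + 15·5.561²]/27 = 28.4079
SE = √(s_p²·(1/13+1/16)) = 1.9902
t = (40.385−58.438)/1.9902 = -9.0711
df = 27

test statistic = -9.071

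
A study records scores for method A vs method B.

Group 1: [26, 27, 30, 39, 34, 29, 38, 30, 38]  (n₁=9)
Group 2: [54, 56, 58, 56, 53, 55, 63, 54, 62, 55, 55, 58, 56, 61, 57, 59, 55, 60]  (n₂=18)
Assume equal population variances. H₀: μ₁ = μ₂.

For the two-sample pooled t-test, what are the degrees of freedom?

df = n₁ + n₂ − 2 = 9 + 18 − 2 = 25

degrees of freedom = 25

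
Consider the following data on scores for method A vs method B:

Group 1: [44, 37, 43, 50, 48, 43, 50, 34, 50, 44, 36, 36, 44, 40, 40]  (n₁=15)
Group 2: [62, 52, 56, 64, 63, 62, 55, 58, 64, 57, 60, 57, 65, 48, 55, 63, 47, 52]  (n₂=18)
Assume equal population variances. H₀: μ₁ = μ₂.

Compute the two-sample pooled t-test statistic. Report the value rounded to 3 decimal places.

test statistic = -7.932

x̄₁=42.600, s₁=5.383, n₁=15
x̄₂=57.778, s₂=5.547, n₂=18
s_p² = [14·5.383² + 17·5.547²]/31 = 29.9584
SE = √(s_p²·(1/15+1/18)) = 1.9135
t = (42.600−57.778)/1.9135 = -7.9318
df = 31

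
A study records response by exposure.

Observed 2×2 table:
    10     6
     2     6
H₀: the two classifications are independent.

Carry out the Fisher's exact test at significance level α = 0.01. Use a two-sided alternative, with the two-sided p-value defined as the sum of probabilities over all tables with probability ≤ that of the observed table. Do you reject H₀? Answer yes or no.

Margins: r₁=16, r₂=8, c₁=12, c₂=12, n=24
p_obs = C(16,10)·C(8,2)/C(24,12); sum pmf over tables with pmf ≤ p_obs
p-value (two-sided) = 0.19303
At α=0.01: p ≥ α → fail to reject H₀

reject H₀: no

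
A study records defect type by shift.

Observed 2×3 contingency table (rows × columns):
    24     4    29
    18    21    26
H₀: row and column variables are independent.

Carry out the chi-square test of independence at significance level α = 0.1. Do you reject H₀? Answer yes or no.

Row totals [57, 65], col totals [42, 25, 55], n=122
χ² = (24−19.62)²/19.62 + (4−11.68)²/11.68 + (29−25.70)²/25.70 + (18−22.38)²/22.38 + (21−13.32)²/13.32 + (26−29.30)²/29.30 = 12.1083
df = 2
p-value (upper-tail) = 0.00235
At α=0.1: p < α → reject H₀

reject H₀: yes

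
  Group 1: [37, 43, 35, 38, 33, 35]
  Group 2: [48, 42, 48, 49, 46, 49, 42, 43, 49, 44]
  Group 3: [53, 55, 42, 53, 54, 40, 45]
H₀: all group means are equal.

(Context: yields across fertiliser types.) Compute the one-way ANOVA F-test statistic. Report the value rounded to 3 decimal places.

test statistic = 13.381

Group means [36.83, 46.00, 48.86], grand mean 44.478
SSB = Σnᵢ(x̄ᵢ−x̄)² = 508.049; SSW = ΣΣ(x−x̄ᵢ)² = 379.690
MSB = 508.049/2 = 254.0243; MSW = 379.690/20 = 18.9845
F = MSB/MSW = 13.3806
df = (2, 20)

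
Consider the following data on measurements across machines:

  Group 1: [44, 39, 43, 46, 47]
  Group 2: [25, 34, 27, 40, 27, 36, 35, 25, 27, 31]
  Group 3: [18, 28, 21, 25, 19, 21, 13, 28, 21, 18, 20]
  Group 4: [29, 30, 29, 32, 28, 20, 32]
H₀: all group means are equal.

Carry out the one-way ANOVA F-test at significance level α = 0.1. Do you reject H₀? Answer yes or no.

Group means [43.80, 30.70, 21.09, 28.57], grand mean 29.030
SSB = Σnᵢ(x̄ᵢ−x̄)² = 1813.446; SSW = ΣΣ(x−x̄ᵢ)² = 589.523
MSB = 1813.446/3 = 604.4821; MSW = 589.523/29 = 20.3284
F = MSB/MSW = 29.7359
df = (3, 29)
p-value (upper-tail) = 0.00000
At α=0.1: p < α → reject H₀

reject H₀: yes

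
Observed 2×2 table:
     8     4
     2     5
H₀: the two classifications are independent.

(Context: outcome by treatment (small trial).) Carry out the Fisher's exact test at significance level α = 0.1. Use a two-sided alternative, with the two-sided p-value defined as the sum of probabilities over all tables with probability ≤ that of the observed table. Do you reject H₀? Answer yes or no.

Margins: r₁=12, r₂=7, c₁=10, c₂=9, n=19
p_obs = C(12,8)·C(7,2)/C(19,10); sum pmf over tables with pmf ≤ p_obs
p-value (two-sided) = 0.16980
At α=0.1: p ≥ α → fail to reject H₀

reject H₀: no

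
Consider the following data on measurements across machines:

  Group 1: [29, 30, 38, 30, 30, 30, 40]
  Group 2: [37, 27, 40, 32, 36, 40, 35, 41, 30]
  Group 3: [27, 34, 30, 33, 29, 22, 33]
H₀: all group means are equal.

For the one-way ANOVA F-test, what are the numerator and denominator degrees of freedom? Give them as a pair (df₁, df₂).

k = 3 groups, N = 23 total
df = (k−1, N−k) = (3−1, 23−3) = (2, 20)

degrees of freedom = [2, 20]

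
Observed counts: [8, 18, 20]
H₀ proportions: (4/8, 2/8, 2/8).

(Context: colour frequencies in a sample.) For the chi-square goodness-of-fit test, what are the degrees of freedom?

df = k − 1 = 3 − 1 = 2

degrees of freedom = 2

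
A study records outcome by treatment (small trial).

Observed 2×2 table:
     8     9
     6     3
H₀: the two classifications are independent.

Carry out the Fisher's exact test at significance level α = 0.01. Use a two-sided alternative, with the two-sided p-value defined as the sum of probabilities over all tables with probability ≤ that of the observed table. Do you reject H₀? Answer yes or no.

Margins: r₁=17, r₂=9, c₁=14, c₂=12, n=26
p_obs = C(17,8)·C(9,6)/C(26,14); sum pmf over tables with pmf ≤ p_obs
p-value (two-sided) = 0.42911
At α=0.01: p ≥ α → fail to reject H₀

reject H₀: no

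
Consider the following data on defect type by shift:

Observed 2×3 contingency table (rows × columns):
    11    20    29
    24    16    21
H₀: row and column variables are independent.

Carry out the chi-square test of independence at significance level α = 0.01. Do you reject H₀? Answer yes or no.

reject H₀: no

Row totals [60, 61], col totals [35, 36, 50], n=121
χ² = (11−17.36)²/17.36 + (20−17.85)²/17.85 + (29−24.79)²/24.79 + (24−17.64)²/17.64 + (16−18.15)²/18.15 + (21−25.21)²/25.21 = 6.5452
df = 2
p-value (upper-tail) = 0.03791
At α=0.01: p ≥ α → fail to reject H₀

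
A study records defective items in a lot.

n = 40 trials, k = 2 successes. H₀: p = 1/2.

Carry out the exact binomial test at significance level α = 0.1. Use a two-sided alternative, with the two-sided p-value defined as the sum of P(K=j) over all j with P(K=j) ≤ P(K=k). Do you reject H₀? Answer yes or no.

reject H₀: yes

Exact binomial: n=40, k=2, p₀=1/2=0.5000
P(X=j) = C(n,j)·p₀^j·(1−p₀)^(n−j); p = Σ P(X=j) over j with P(X=j) ≤ P(X=2)
p-value (two-sided) = 0.00000
At α=0.1: p < α → reject H₀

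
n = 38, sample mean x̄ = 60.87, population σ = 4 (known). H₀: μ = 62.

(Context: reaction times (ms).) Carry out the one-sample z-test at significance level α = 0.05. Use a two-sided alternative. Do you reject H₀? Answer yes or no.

reject H₀: no

SE = σ/√n = 4/√38 = 0.6489
z = (x̄−μ₀)/SE = (60.87−62)/0.6489 = -1.7414
p-value (two-sided) = 0.08161
At α=0.05: p ≥ α → fail to reject H₀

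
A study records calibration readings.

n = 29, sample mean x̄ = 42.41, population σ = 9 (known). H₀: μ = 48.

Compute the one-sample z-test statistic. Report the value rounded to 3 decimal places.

test statistic = -3.345

SE = σ/√n = 9/√29 = 1.6713
z = (x̄−μ₀)/SE = (42.41−48)/1.6713 = -3.3448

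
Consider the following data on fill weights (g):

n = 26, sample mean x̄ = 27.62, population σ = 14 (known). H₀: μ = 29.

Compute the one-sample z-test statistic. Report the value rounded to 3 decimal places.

SE = σ/√n = 14/√26 = 2.7456
z = (x̄−μ₀)/SE = (27.62−29)/2.7456 = -0.5026

test statistic = -0.503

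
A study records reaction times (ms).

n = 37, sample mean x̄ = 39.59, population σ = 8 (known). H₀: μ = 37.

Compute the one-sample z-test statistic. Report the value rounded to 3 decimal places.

test statistic = 1.969

SE = σ/√n = 8/√37 = 1.3152
z = (x̄−μ₀)/SE = (39.59−37)/1.3152 = 1.9693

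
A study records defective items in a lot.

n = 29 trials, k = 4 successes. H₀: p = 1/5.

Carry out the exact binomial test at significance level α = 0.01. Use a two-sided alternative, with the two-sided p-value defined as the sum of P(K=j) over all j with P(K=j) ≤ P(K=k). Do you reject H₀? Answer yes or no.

Exact binomial: n=29, k=4, p₀=1/5=0.2000
P(X=j) = C(n,j)·p₀^j·(1−p₀)^(n−j); p = Σ P(X=j) over j with P(X=j) ≤ P(X=4)
p-value (two-sided) = 0.49367
At α=0.01: p ≥ α → fail to reject H₀

reject H₀: no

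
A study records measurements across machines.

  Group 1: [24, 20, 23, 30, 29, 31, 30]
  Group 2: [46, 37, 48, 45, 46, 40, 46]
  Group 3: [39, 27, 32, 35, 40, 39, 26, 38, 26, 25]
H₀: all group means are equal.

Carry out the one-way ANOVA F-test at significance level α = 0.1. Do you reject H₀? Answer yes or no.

Group means [26.71, 44.00, 32.70], grand mean 34.250
SSB = Σnᵢ(x̄ᵢ−x̄)² = 1086.971; SSW = ΣΣ(x−x̄ᵢ)² = 553.529
MSB = 1086.971/2 = 543.4857; MSW = 553.529/21 = 26.3585
F = MSB/MSW = 20.6190
df = (2, 21)
p-value (upper-tail) = 0.00001
At α=0.1: p < α → reject H₀

reject H₀: yes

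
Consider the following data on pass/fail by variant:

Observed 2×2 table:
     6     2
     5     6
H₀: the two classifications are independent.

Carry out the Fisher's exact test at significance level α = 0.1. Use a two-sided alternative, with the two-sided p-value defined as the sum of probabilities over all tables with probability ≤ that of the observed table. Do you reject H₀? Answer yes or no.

reject H₀: no

Margins: r₁=8, r₂=11, c₁=11, c₂=8, n=19
p_obs = C(8,6)·C(11,5)/C(19,11); sum pmf over tables with pmf ≤ p_obs
p-value (two-sided) = 0.35207
At α=0.1: p ≥ α → fail to reject H₀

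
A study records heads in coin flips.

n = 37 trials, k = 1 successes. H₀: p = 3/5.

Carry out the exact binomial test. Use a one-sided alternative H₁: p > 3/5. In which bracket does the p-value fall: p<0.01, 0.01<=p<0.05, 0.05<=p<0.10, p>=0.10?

Exact binomial: n=37, k=1, p₀=3/5=0.6000
P(X≥1) from Σ C(n,i)·p₀^i·(1−p₀)^(n−i)
p-value (one-sided, H₁ greater) = 1.00000
→ bracket: p>=0.10

p-value bracket: p>=0.10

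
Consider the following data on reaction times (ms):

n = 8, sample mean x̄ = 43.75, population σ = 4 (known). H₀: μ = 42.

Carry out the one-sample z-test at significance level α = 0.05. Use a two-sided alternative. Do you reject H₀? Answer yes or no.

reject H₀: no

SE = σ/√n = 4/√8 = 1.4142
z = (x̄−μ₀)/SE = (43.75−42)/1.4142 = 1.2374
p-value (two-sided) = 0.21592
At α=0.05: p ≥ α → fail to reject H₀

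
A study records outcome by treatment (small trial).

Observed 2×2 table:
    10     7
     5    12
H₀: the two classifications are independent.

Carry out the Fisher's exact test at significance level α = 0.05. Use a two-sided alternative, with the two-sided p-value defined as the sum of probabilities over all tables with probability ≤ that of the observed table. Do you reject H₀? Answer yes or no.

Margins: r₁=17, r₂=17, c₁=15, c₂=19, n=34
p_obs = C(17,10)·C(17,5)/C(34,15); sum pmf over tables with pmf ≤ p_obs
p-value (two-sided) = 0.16632
At α=0.05: p ≥ α → fail to reject H₀

reject H₀: no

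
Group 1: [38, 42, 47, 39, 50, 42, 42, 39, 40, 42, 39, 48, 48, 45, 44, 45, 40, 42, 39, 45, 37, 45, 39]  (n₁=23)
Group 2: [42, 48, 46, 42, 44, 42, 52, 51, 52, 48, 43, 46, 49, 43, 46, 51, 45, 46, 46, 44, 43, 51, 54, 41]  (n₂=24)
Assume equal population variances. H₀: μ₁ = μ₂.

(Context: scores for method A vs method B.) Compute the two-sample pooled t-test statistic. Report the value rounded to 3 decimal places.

test statistic = -3.670

x̄₁=42.478, s₁=3.629, n₁=23
x̄₂=46.458, s₂=3.799, n₂=24
s_p² = [22·3.629² + 23·3.799²]/45 = 13.8155
SE = √(s_p²·(1/23+1/24)) = 1.0846
t = (42.478−46.458)/1.0846 = -3.6697
df = 45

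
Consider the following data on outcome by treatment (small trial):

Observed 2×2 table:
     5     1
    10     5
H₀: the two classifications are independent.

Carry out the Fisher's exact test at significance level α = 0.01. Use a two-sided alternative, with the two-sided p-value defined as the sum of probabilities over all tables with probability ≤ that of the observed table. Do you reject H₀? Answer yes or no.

Margins: r₁=6, r₂=15, c₁=15, c₂=6, n=21
p_obs = C(6,5)·C(15,10)/C(21,15); sum pmf over tables with pmf ≤ p_obs
p-value (two-sided) = 0.62268
At α=0.01: p ≥ α → fail to reject H₀

reject H₀: no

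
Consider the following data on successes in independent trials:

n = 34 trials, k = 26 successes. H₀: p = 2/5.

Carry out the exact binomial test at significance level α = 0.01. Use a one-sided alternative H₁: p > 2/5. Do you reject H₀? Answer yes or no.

Exact binomial: n=34, k=26, p₀=2/5=0.4000
P(X≥26) from Σ C(n,i)·p₀^i·(1−p₀)^(n−i)
p-value (one-sided, H₁ greater) = 0.00002
At α=0.01: p < α → reject H₀

reject H₀: yes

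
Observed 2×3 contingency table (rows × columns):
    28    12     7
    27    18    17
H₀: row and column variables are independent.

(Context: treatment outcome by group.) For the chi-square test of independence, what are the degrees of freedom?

degrees of freedom = 2

df = (r−1)(c−1) = (2−1)·(3−1) = 2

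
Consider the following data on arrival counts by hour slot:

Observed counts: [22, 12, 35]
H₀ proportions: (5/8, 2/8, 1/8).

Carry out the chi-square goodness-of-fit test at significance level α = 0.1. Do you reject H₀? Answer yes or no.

n = 69; E_i = n·p_i = [43.12, 17.25, 8.62]
χ² = (22−43.12)²/43.12 + (12−17.25)²/17.25 + (35−8.62)²/8.62 = 92.6000
df = 2
p-value (upper-tail) = 0.00000
At α=0.1: p < α → reject H₀

reject H₀: yes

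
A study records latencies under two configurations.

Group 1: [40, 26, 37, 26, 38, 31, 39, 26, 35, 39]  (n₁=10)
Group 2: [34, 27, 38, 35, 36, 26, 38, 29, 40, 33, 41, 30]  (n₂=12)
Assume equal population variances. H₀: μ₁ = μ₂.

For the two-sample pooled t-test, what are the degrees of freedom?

df = n₁ + n₂ − 2 = 10 + 12 − 2 = 20

degrees of freedom = 20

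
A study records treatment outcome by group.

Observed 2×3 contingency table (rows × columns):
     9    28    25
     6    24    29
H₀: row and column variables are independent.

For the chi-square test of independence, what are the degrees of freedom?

df = (r−1)(c−1) = (2−1)·(3−1) = 2

degrees of freedom = 2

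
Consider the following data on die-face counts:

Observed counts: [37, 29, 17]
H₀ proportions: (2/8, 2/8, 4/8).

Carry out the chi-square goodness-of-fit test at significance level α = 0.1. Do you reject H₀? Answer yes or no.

n = 83; E_i = n·p_i = [20.75, 20.75, 41.50]
χ² = (37−20.75)²/20.75 + (29−20.75)²/20.75 + (17−41.50)²/41.50 = 30.4699
df = 2
p-value (upper-tail) = 0.00000
At α=0.1: p < α → reject H₀

reject H₀: yes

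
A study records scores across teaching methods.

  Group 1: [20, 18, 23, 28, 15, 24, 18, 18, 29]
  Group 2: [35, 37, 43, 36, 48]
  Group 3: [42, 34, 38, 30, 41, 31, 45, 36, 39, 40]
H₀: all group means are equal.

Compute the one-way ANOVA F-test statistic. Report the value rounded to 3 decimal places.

Group means [21.44, 39.80, 37.60], grand mean 32.000
SSB = Σnᵢ(x̄ᵢ−x̄)² = 1620.578; SSW = ΣΣ(x−x̄ᵢ)² = 521.422
MSB = 1620.578/2 = 810.2889; MSW = 521.422/21 = 24.8296
F = MSB/MSW = 32.6339
df = (2, 21)

test statistic = 32.634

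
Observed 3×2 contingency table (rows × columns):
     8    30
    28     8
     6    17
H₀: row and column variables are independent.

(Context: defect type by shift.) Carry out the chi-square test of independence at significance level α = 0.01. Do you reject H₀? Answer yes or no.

Row totals [38, 36, 23], col totals [42, 55], n=97
χ² = (8−16.45)²/16.45 + (30−21.55)²/21.55 + (28−15.59)²/15.59 + (8−20.41)²/20.41 + (6−9.96)²/9.96 + (17−13.04)²/13.04 = 27.8671
df = 2
p-value (upper-tail) = 0.00000
At α=0.01: p < α → reject H₀

reject H₀: yes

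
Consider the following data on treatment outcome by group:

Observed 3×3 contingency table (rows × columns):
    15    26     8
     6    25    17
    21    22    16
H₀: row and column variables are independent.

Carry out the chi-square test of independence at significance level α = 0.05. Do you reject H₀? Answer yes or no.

reject H₀: yes

Row totals [49, 48, 59], col totals [42, 73, 41], n=156
χ² = (15−13.19)²/13.19 + (26−22.93)²/22.93 + (8−12.88)²/12.88 + (6−12.92)²/12.92 + (25−22.46)²/22.46 + (17−12.62)²/12.62 + (21−15.88)²/15.88 + (22−27.61)²/27.61 + (16−15.51)²/15.51 = 10.8289
df = 4
p-value (upper-tail) = 0.02856
At α=0.05: p < α → reject H₀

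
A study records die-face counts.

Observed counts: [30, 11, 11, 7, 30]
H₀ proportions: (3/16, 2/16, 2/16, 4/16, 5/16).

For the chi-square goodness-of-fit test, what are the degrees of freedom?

degrees of freedom = 4

df = k − 1 = 5 − 1 = 4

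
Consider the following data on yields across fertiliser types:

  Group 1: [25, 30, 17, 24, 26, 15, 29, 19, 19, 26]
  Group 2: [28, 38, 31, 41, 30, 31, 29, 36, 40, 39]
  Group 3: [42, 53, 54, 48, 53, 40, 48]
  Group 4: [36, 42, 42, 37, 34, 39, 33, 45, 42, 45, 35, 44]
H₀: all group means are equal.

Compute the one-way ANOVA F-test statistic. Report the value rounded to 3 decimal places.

test statistic = 39.496

Group means [23.00, 34.30, 48.29, 39.50], grand mean 35.513
SSB = Σnᵢ(x̄ᵢ−x̄)² = 2913.215; SSW = ΣΣ(x−x̄ᵢ)² = 860.529
MSB = 2913.215/3 = 971.0717; MSW = 860.529/35 = 24.5865
F = MSB/MSW = 39.4961
df = (3, 35)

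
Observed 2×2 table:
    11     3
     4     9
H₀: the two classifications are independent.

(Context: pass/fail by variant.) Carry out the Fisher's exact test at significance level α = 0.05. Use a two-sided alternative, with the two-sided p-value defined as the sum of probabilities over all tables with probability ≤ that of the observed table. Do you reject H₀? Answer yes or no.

Margins: r₁=14, r₂=13, c₁=15, c₂=12, n=27
p_obs = C(14,11)·C(13,4)/C(27,15); sum pmf over tables with pmf ≤ p_obs
p-value (two-sided) = 0.02130
At α=0.05: p < α → reject H₀

reject H₀: yes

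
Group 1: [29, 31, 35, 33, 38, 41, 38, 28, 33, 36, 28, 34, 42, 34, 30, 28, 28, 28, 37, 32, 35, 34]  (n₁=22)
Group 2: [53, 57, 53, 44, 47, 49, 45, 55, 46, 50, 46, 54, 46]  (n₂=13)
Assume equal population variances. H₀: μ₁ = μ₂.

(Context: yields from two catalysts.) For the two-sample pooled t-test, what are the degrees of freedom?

df = n₁ + n₂ − 2 = 22 + 13 − 2 = 33

degrees of freedom = 33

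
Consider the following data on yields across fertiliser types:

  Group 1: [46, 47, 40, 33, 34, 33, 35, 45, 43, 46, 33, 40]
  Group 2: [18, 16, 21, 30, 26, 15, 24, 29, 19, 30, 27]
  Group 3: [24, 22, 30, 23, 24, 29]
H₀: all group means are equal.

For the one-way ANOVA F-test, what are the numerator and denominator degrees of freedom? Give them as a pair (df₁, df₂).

k = 3 groups, N = 29 total
df = (k−1, N−k) = (3−1, 29−3) = (2, 26)

degrees of freedom = [2, 26]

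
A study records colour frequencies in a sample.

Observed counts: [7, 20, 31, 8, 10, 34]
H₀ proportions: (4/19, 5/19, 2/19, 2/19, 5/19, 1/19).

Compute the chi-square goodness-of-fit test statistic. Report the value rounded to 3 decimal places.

n = 110; E_i = n·p_i = [23.16, 28.95, 11.58, 11.58, 28.95, 5.79]
χ² = (7−23.16)²/23.16 + (20−28.95)²/28.95 + (31−11.58)²/11.58 + (8−11.58)²/11.58 + (10−28.95)²/28.95 + (34−5.79)²/5.79 = 197.5841
df = 5

test statistic = 197.584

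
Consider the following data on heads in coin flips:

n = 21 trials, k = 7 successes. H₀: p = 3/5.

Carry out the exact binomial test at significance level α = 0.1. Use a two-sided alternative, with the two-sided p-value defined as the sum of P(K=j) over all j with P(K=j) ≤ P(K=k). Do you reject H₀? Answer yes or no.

reject H₀: yes

Exact binomial: n=21, k=7, p₀=3/5=0.6000
P(X=j) = C(n,j)·p₀^j·(1−p₀)^(n−j); p = Σ P(X=j) over j with P(X=j) ≤ P(X=7)
p-value (two-sided) = 0.02331
At α=0.1: p < α → reject H₀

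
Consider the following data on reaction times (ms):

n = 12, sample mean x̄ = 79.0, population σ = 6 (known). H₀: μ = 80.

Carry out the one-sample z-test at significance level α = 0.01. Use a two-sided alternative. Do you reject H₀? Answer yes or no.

SE = σ/√n = 6/√12 = 1.7321
z = (x̄−μ₀)/SE = (79.0−80)/1.7321 = -0.5774
p-value (two-sided) = 0.56370
At α=0.01: p ≥ α → fail to reject H₀

reject H₀: no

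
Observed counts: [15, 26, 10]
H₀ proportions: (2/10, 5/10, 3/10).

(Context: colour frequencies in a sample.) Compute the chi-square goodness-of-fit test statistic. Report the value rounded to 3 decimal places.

test statistic = 4.105

n = 51; E_i = n·p_i = [10.20, 25.50, 15.30]
χ² = (15−10.20)²/10.20 + (26−25.50)²/25.50 + (10−15.30)²/15.30 = 4.1046
df = 2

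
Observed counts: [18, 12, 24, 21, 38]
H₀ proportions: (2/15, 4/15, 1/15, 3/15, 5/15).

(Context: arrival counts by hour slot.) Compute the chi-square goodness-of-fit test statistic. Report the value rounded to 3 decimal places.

test statistic = 47.593

n = 113; E_i = n·p_i = [15.07, 30.13, 7.53, 22.60, 37.67]
χ² = (18−15.07)²/15.07 + (12−30.13)²/30.13 + (24−7.53)²/7.53 + (21−22.60)²/22.60 + (38−37.67)²/37.67 = 47.5929
df = 4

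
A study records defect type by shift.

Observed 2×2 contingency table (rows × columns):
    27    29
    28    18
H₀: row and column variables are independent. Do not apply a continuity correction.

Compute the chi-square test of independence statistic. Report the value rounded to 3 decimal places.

test statistic = 1.628

Row totals [56, 46], col totals [55, 47], n=102
χ² = (27−30.20)²/30.20 + (29−25.80)²/25.80 + (28−24.80)²/24.80 + (18−21.20)²/21.20 = 1.6279
df = 1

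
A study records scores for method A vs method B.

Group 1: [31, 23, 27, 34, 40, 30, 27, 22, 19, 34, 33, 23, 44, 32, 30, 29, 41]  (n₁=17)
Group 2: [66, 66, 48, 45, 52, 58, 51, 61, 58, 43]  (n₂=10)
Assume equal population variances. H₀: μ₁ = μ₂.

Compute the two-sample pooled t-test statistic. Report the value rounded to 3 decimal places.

x̄₁=30.529, s₁=6.893, n₁=17
x̄₂=54.800, s₂=8.257, n₂=10
s_p² = [16·6.893² + 9·8.257²]/25 = 54.9534
SE = √(s_p²·(1/17+1/10)) = 2.9543
t = (30.529−54.800)/2.9543 = -8.2153
df = 25

test statistic = -8.215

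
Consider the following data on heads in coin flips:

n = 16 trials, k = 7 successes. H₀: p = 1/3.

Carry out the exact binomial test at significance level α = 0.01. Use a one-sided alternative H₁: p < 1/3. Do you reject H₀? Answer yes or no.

Exact binomial: n=16, k=7, p₀=1/3=0.3333
P(X≤7) from Σ C(n,i)·p₀^i·(1−p₀)^(n−i)
p-value (one-sided, H₁ less) = 0.87350
At α=0.01: p ≥ α → fail to reject H₀

reject H₀: no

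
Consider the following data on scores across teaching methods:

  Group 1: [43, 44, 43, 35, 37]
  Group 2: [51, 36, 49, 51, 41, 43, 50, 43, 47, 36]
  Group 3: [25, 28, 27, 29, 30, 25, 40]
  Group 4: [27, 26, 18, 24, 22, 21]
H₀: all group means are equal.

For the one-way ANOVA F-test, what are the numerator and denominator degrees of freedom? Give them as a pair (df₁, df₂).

degrees of freedom = [3, 24]

k = 4 groups, N = 28 total
df = (k−1, N−k) = (4−1, 28−4) = (3, 24)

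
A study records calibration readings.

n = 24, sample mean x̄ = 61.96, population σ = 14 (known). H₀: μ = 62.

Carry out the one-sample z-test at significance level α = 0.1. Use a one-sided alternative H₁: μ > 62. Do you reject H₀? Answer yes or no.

reject H₀: no

SE = σ/√n = 14/√24 = 2.8577
z = (x̄−μ₀)/SE = (61.96−62)/2.8577 = -0.0140
p-value (one-sided, H₁ greater) = 0.50558
At α=0.1: p ≥ α → fail to reject H₀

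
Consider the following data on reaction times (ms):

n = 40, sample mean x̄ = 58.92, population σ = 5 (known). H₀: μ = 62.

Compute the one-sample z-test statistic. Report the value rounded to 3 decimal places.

test statistic = -3.896

SE = σ/√n = 5/√40 = 0.7906
z = (x̄−μ₀)/SE = (58.92−62)/0.7906 = -3.8959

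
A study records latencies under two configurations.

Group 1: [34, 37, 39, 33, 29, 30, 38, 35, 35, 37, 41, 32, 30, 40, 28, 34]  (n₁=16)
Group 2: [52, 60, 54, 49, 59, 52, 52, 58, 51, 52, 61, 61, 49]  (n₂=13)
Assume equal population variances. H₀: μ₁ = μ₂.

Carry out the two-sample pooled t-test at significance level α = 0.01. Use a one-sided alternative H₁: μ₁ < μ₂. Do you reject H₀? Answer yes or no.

x̄₁=34.500, s₁=4.000, n₁=16
x̄₂=54.615, s₂=4.519, n₂=13
s_p² = [15·4.000² + 12·4.519²]/27 = 17.9658
SE = √(s_p²·(1/16+1/13)) = 1.5827
t = (34.500−54.615)/1.5827 = -12.7098
df = 27
p-value (one-sided, H₁ less) = 0.00000
At α=0.01: p < α → reject H₀

reject H₀: yes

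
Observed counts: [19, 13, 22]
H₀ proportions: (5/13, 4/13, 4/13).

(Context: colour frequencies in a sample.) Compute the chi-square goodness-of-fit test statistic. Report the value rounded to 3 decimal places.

n = 54; E_i = n·p_i = [20.77, 16.62, 16.62]
χ² = (19−20.77)²/20.77 + (13−16.62)²/16.62 + (22−16.62)²/16.62 = 2.6824
df = 2

test statistic = 2.682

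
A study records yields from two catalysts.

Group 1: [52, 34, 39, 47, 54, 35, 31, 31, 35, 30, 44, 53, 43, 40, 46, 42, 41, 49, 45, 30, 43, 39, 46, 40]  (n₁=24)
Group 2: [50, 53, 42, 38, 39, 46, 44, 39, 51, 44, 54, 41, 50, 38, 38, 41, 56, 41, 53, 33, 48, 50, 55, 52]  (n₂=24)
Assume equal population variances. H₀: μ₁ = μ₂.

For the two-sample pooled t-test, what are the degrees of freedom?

degrees of freedom = 46

df = n₁ + n₂ − 2 = 24 + 24 − 2 = 46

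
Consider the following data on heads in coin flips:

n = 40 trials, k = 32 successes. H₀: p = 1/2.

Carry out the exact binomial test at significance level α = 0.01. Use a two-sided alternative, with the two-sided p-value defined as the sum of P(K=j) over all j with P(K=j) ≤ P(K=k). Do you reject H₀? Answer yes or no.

reject H₀: yes

Exact binomial: n=40, k=32, p₀=1/2=0.5000
P(X=j) = C(n,j)·p₀^j·(1−p₀)^(n−j); p = Σ P(X=j) over j with P(X=j) ≤ P(X=32)
p-value (two-sided) = 0.00018
At α=0.01: p < α → reject H₀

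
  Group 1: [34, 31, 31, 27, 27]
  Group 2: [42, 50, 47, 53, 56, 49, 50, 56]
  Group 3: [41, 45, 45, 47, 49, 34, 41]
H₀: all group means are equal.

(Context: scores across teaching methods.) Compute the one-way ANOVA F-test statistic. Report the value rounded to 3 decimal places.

Group means [30.00, 50.38, 43.14], grand mean 42.750
SSB = Σnᵢ(x̄ᵢ−x̄)² = 1279.018; SSW = ΣΣ(x−x̄ᵢ)² = 338.732
MSB = 1279.018/2 = 639.5089; MSW = 338.732/17 = 19.9254
F = MSB/MSW = 32.0951
df = (2, 17)

test statistic = 32.095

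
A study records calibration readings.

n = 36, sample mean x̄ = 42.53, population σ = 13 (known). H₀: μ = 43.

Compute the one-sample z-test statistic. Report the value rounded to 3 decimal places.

test statistic = -0.217

SE = σ/√n = 13/√36 = 2.1667
z = (x̄−μ₀)/SE = (42.53−43)/2.1667 = -0.2169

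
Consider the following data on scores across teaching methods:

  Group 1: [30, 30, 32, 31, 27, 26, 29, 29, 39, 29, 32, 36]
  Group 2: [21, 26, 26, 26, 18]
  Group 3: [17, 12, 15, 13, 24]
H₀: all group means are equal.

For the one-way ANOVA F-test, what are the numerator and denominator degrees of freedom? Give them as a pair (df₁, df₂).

k = 3 groups, N = 22 total
df = (k−1, N−k) = (3−1, 22−3) = (2, 19)

degrees of freedom = [2, 19]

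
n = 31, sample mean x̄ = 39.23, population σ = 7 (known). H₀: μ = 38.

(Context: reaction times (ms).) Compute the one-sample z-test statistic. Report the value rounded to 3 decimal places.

test statistic = 0.978

SE = σ/√n = 7/√31 = 1.2572
z = (x̄−μ₀)/SE = (39.23−38)/1.2572 = 0.9783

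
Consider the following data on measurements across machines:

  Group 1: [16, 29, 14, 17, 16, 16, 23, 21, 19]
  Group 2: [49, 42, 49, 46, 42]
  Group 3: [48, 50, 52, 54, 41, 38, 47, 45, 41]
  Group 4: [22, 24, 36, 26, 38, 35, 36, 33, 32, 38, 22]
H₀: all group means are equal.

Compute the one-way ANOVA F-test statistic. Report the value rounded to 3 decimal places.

test statistic = 47.770

Group means [19.00, 45.60, 46.22, 31.09], grand mean 34.029
SSB = Σnᵢ(x̄ᵢ−x̄)² = 4135.306; SSW = ΣΣ(x−x̄ᵢ)² = 865.665
MSB = 4135.306/3 = 1378.4353; MSW = 865.665/30 = 28.8555
F = MSB/MSW = 47.7703
df = (3, 30)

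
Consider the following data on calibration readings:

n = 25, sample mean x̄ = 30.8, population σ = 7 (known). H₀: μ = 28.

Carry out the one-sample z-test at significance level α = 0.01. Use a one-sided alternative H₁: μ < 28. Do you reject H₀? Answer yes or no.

SE = σ/√n = 7/√25 = 1.4000
z = (x̄−μ₀)/SE = (30.8−28)/1.4000 = 2.0000
p-value (one-sided, H₁ less) = 0.97725
At α=0.01: p ≥ α → fail to reject H₀

reject H₀: no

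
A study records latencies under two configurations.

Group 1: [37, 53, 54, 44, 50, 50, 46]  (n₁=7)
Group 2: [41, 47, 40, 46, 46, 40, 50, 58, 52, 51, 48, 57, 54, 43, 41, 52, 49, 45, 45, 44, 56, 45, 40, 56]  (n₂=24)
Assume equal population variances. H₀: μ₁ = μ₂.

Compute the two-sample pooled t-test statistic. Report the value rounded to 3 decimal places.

test statistic = -0.014

x̄₁=47.714, s₁=5.908, n₁=7
x̄₂=47.750, s₂=5.735, n₂=24
s_p² = [6·5.908² + 23·5.735²]/29 = 33.3079
SE = √(s_p²·(1/7+1/24)) = 2.4791
t = (47.714−47.750)/2.4791 = -0.0144
df = 29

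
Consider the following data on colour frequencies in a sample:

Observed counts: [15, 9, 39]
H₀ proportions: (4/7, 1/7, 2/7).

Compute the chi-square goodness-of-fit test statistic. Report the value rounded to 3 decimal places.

test statistic = 36.750

n = 63; E_i = n·p_i = [36.00, 9.00, 18.00]
χ² = (15−36.00)²/36.00 + (9−9.00)²/9.00 + (39−18.00)²/18.00 = 36.7500
df = 2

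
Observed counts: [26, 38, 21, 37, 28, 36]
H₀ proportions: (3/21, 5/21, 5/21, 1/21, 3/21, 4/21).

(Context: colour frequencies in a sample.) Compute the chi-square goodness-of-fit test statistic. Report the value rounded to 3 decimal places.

n = 186; E_i = n·p_i = [26.57, 44.29, 44.29, 8.86, 26.57, 35.43]
χ² = (26−26.57)²/26.57 + (38−44.29)²/44.29 + (21−44.29)²/44.29 + (37−8.86)²/8.86 + (28−26.57)²/26.57 + (36−35.43)²/35.43 = 102.6559
df = 5

test statistic = 102.656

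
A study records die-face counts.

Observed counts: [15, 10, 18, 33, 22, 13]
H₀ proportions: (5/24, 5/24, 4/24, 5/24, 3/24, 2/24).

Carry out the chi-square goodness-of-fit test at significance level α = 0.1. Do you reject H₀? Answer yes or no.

n = 111; E_i = n·p_i = [23.12, 23.12, 18.50, 23.12, 13.88, 9.25]
χ² = (15−23.12)²/23.12 + (10−23.12)²/23.12 + (18−18.50)²/18.50 + (33−23.12)²/23.12 + (22−13.88)²/13.88 + (13−9.25)²/9.25 = 20.8126
df = 5
p-value (upper-tail) = 0.00088
At α=0.1: p < α → reject H₀

reject H₀: yes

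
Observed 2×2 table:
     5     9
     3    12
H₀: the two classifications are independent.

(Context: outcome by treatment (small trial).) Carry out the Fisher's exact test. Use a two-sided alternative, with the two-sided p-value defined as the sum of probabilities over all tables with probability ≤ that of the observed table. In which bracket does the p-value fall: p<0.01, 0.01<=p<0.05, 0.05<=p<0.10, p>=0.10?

p-value bracket: p>=0.10

Margins: r₁=14, r₂=15, c₁=8, c₂=21, n=29
p_obs = C(14,5)·C(15,3)/C(29,8); sum pmf over tables with pmf ≤ p_obs
p-value (two-sided) = 0.42699
→ bracket: p>=0.10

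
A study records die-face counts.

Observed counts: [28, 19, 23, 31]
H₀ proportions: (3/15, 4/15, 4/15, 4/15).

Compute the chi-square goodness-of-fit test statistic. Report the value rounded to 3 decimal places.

test statistic = 6.537

n = 101; E_i = n·p_i = [20.20, 26.93, 26.93, 26.93]
χ² = (28−20.20)²/20.20 + (19−26.93)²/26.93 + (23−26.93)²/26.93 + (31−26.93)²/26.93 = 6.5371
df = 3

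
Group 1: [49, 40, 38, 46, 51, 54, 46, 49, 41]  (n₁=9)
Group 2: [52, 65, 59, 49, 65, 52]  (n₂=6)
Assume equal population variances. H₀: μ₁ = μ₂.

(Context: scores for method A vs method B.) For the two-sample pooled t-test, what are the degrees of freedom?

degrees of freedom = 13

df = n₁ + n₂ − 2 = 9 + 6 − 2 = 13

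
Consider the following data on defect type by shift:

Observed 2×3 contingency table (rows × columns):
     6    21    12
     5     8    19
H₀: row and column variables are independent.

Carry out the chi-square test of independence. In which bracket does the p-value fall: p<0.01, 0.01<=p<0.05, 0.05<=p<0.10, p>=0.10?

p-value bracket: 0.01<=p<0.05

Row totals [39, 32], col totals [11, 29, 31], n=71
χ² = (6−6.04)²/6.04 + (21−15.93)²/15.93 + (12−17.03)²/17.03 + (5−4.96)²/4.96 + (8−13.07)²/13.07 + (19−13.97)²/13.97 = 6.8758
df = 2
p-value (upper-tail) = 0.03213
→ bracket: 0.01<=p<0.05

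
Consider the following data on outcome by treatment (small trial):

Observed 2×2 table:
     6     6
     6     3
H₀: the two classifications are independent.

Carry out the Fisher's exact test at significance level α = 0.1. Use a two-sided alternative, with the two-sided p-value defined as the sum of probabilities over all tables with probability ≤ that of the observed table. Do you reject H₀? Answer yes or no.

Margins: r₁=12, r₂=9, c₁=12, c₂=9, n=21
p_obs = C(12,6)·C(9,6)/C(21,12); sum pmf over tables with pmf ≤ p_obs
p-value (two-sided) = 0.66049
At α=0.1: p ≥ α → fail to reject H₀

reject H₀: no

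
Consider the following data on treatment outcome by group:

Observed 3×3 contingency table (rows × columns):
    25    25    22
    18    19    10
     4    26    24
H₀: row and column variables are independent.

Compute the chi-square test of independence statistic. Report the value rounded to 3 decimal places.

Row totals [72, 47, 54], col totals [47, 70, 56], n=173
χ² = (25−19.56)²/19.56 + (25−29.13)²/29.13 + (22−23.31)²/23.31 + (18−12.77)²/12.77 + (19−19.02)²/19.02 + (10−15.21)²/15.21 + (4−14.67)²/14.67 + (26−21.85)²/21.85 + (24−17.48)²/17.48 = 17.0837
df = 4

test statistic = 17.084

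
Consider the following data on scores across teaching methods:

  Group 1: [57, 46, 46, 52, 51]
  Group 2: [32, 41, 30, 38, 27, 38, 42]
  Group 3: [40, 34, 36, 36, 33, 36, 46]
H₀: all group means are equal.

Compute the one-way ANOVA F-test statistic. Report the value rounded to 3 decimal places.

Group means [50.40, 35.43, 37.29], grand mean 40.053
SSB = Σnᵢ(x̄ᵢ−x̄)² = 738.605; SSW = ΣΣ(x−x̄ᵢ)² = 402.343
MSB = 738.605/2 = 369.3023; MSW = 402.343/16 = 25.1464
F = MSB/MSW = 14.6861
df = (2, 16)

test statistic = 14.686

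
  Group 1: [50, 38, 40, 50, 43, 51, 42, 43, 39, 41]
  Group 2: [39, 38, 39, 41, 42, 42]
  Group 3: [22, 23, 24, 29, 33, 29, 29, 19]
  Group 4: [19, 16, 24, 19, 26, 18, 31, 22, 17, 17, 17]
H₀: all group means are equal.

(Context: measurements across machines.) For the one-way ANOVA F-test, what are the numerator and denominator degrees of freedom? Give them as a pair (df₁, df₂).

k = 4 groups, N = 35 total
df = (k−1, N−k) = (4−1, 35−4) = (3, 31)

degrees of freedom = [3, 31]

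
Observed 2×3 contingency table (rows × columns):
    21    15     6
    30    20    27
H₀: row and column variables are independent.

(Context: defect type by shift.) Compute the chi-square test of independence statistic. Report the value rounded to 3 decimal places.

Row totals [42, 77], col totals [51, 35, 33], n=119
χ² = (21−18.00)²/18.00 + (15−12.35)²/12.35 + (6−11.65)²/11.65 + (30−33.00)²/33.00 + (20−22.65)²/22.65 + (27−21.35)²/21.35 = 5.8808
df = 2

test statistic = 5.881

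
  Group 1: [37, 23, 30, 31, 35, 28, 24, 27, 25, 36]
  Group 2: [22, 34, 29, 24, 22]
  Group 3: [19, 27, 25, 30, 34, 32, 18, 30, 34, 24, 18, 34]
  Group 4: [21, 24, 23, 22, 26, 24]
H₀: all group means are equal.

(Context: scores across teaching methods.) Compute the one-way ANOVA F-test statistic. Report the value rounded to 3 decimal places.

test statistic = 1.865

Group means [29.60, 26.20, 27.08, 23.33], grand mean 27.030
SSB = Σnᵢ(x̄ᵢ−x̄)² = 151.520; SSW = ΣΣ(x−x̄ᵢ)² = 785.450
MSB = 151.520/3 = 50.5066; MSW = 785.450/29 = 27.0845
F = MSB/MSW = 1.8648
df = (3, 29)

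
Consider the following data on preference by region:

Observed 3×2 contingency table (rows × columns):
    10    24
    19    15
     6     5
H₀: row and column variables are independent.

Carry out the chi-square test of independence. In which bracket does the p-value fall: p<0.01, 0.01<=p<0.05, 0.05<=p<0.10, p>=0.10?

p-value bracket: 0.05<=p<0.10

Row totals [34, 34, 11], col totals [35, 44], n=79
χ² = (10−15.06)²/15.06 + (24−18.94)²/18.94 + (19−15.06)²/15.06 + (15−18.94)²/18.94 + (6−4.87)²/4.87 + (5−6.13)²/6.13 = 5.3706
df = 2
p-value (upper-tail) = 0.06820
→ bracket: 0.05<=p<0.10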